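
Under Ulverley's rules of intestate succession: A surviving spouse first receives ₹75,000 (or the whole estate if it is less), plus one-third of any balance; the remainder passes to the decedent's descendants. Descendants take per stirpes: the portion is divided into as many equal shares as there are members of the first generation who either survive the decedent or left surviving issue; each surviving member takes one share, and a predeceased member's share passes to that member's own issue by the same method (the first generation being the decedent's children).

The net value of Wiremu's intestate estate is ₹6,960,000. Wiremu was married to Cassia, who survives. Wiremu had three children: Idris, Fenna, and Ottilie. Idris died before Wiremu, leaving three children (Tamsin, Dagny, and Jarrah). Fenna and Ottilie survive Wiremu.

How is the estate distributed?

Cassia: ₹2,370,000; Tamsin: ₹510,000; Dagny: ₹510,000; Jarrah: ₹510,000; Fenna: ₹1,530,000; Ottilie: ₹1,530,000

Cassia first takes ₹75,000, leaving a balance of ₹6,885,000. Cassia then takes one-third of the balance (₹2,295,000), for a total of ₹2,370,000. The remaining ₹4,590,000 passes to the descendants.
The descendants' portion (₹4,590,000) is divided into 3 shares of ₹1,530,000: Fenna and Ottilie each take ₹1,530,000; Idris's ₹1,530,000 share passes to Idris's issue.
Idris's share (₹1,530,000) is divided into 3 shares of ₹510,000: Tamsin, Dagny, and Jarrah each take ₹510,000.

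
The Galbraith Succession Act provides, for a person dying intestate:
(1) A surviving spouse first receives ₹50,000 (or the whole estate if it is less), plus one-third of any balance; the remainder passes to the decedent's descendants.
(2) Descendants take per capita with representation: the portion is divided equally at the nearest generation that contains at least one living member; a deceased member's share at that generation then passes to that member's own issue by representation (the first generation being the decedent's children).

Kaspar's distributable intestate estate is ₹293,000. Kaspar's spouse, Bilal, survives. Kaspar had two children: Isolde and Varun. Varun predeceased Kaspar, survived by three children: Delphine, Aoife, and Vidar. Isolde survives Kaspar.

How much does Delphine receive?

Delphine receives ₹27,000.

Bilal first takes ₹50,000, leaving a balance of ₹243,000. Bilal then takes one-third of the balance (₹81,000), for a total of ₹131,000. The remaining ₹162,000 passes to the descendants.
The descendants' portion (₹162,000) is divided into 2 shares of ₹81,000: Isolde takes ₹81,000; Varun's ₹81,000 share passes to Varun's issue.
Varun's share (₹81,000) is divided into 3 shares of ₹27,000: Delphine, Aoife, and Vidar each take ₹27,000.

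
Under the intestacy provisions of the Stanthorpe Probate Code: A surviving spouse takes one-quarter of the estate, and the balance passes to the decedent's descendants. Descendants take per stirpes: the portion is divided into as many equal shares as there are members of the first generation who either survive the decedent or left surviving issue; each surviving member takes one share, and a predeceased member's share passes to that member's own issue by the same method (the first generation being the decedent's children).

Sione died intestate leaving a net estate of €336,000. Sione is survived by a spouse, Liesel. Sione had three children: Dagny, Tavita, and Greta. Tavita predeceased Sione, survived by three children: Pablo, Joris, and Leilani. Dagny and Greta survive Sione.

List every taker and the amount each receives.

Liesel: €84,000; Dagny: €84,000; Pablo: €28,000; Joris: €28,000; Leilani: €28,000; Greta: €84,000

Liesel takes one-quarter of €336,000 = €84,000. The remaining €252,000 passes to the descendants.
The descendants' portion (€252,000) is divided into 3 shares of €84,000: Dagny and Greta each take €84,000; Tavita's €84,000 share passes to Tavita's issue.
Tavita's share (€84,000) is divided into 3 shares of €28,000: Pablo, Joris, and Leilani each take €28,000.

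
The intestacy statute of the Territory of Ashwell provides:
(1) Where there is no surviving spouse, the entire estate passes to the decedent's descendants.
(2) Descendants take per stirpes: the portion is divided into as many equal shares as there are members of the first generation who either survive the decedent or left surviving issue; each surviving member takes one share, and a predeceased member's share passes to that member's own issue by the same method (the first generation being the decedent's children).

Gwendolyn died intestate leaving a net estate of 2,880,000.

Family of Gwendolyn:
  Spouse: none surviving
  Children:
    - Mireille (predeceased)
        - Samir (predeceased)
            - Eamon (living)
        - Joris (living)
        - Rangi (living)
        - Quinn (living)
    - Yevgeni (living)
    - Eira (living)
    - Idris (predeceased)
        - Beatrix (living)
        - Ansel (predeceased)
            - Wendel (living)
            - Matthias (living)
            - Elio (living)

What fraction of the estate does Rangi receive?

Rangi receives 1/16 of the estate.

The entire 2,880,000 passes to the descendants.
That amount (2,880,000) is divided into 4 shares of 720,000: Yevgeni and Eira each take 720,000; Mireille's 720,000 share passes to Mireille's issue; Idris's 720,000 share passes to Idris's issue.
Mireille's share (720,000) is divided into 4 shares of 180,000: Joris, Rangi, and Quinn each take 180,000; Samir's 180,000 share passes to Samir's issue.
Samir's share (180,000) passes entirely to Eamon.
Idris's share (720,000) is divided into 2 shares of 360,000: Beatrix takes 360,000; Ansel's 360,000 share passes to Ansel's issue.
Ansel's share (360,000) is divided into 3 shares of 120,000: Wendel, Matthias, and Elio each take 120,000.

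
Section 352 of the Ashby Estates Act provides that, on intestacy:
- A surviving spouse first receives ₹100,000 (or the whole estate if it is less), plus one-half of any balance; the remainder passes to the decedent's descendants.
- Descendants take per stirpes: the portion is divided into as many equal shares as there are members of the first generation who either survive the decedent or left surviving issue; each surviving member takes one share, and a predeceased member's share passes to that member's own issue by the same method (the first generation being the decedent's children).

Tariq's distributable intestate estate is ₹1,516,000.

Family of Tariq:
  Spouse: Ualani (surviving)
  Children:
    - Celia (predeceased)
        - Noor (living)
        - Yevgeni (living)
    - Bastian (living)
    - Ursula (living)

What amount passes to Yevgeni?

Ualani first takes ₹100,000, leaving a balance of ₹1,416,000. Ualani then takes one-half of the balance (₹708,000), for a total of ₹808,000. The remaining ₹708,000 passes to the descendants.
The descendants' portion (₹708,000) is divided into 3 shares of ₹236,000: Bastian and Ursula each take ₹236,000; Celia's ₹236,000 share passes to Celia's issue.
Celia's share (₹236,000) is divided into 2 shares of ₹118,000: Noor and Yevgeni each take ₹118,000.

Yevgeni receives ₹118,000.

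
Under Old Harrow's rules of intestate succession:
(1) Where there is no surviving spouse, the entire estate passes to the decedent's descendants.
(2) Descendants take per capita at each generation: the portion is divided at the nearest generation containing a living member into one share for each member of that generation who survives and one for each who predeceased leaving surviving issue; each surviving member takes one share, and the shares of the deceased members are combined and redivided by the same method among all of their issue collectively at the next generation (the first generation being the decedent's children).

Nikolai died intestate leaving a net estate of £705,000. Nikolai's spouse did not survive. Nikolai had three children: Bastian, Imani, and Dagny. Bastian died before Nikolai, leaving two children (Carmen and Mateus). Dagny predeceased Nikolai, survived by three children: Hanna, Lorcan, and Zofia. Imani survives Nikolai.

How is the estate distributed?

Carmen: £94,000; Mateus: £94,000; Imani: £235,000; Hanna: £94,000; Lorcan: £94,000; Zofia: £94,000

The entire £705,000 passes to the descendants.
That amount (£705,000) is divided at the children's generation into 3 shares of £235,000. Imani takes £235,000. The 2 shares of the deceased (Bastian and Dagny) are combined into a pool of £470,000.
That pool (£470,000) is divided at the grandchildren's generation equally among Carmen, Mateus, Hanna, Lorcan, and Zofia: £94,000 each.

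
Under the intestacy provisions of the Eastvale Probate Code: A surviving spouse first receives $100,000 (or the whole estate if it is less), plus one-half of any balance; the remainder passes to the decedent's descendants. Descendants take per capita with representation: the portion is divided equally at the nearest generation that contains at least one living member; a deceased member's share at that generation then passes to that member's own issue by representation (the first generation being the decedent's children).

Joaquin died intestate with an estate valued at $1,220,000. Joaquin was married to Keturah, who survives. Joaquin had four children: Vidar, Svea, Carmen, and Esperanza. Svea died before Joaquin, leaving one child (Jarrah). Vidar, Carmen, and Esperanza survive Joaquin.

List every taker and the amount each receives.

Keturah: $660,000; Vidar: $140,000; Jarrah: $140,000; Carmen: $140,000; Esperanza: $140,000

Keturah first takes $100,000, leaving a balance of $1,120,000. Keturah then takes one-half of the balance ($560,000), for a total of $660,000. The remaining $560,000 passes to the descendants.
The descendants' portion ($560,000) is divided into 4 shares of $140,000: Vidar, Carmen, and Esperanza each take $140,000; Svea's $140,000 share passes to Svea's issue.
Svea's share ($140,000) passes entirely to Jarrah.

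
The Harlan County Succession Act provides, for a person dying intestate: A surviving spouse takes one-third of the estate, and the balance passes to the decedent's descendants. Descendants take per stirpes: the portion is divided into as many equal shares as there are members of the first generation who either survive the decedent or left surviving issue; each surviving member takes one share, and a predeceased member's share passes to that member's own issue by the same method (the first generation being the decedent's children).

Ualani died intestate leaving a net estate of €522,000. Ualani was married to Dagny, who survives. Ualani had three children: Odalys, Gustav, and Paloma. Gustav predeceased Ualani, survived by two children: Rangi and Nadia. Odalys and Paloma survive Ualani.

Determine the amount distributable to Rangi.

Rangi receives €58,000.

Dagny takes one-third of €522,000 = €174,000. The remaining €348,000 passes to the descendants.
The descendants' portion (€348,000) is divided into 3 shares of €116,000: Odalys and Paloma each take €116,000; Gustav's €116,000 share passes to Gustav's issue.
Gustav's share (€116,000) is divided into 2 shares of €58,000: Rangi and Nadia each take €58,000.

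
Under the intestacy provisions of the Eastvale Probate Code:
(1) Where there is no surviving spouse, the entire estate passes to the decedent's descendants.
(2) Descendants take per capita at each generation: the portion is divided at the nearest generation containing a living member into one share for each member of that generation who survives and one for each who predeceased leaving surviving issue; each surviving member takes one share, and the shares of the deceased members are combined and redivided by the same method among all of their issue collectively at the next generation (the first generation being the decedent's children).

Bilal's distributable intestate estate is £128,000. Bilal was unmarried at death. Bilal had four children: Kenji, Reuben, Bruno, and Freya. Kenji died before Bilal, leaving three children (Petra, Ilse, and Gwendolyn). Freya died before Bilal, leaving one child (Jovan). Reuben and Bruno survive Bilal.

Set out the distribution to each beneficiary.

The entire £128,000 passes to the descendants.
That amount (£128,000) is divided at the children's generation into 4 shares of £32,000. Reuben and Bruno each take £32,000. The 2 shares of the deceased (Kenji and Freya) are combined into a pool of £64,000.
That pool (£64,000) is divided at the grandchildren's generation equally among Petra, Ilse, Gwendolyn, and Jovan: £16,000 each.

Petra: £16,000; Ilse: £16,000; Gwendolyn: £16,000; Reuben: £32,000; Bruno: £32,000; Jovan: £16,000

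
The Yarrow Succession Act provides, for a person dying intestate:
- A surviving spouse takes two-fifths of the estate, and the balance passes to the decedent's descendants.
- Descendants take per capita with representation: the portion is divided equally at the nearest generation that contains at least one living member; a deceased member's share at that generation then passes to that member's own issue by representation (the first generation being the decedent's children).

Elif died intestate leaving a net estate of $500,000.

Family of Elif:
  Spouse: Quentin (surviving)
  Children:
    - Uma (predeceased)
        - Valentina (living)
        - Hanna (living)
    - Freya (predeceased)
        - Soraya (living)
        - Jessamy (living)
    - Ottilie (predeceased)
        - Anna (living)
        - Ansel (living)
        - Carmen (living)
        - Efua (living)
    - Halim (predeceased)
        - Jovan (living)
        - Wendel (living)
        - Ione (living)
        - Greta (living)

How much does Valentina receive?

Valentina receives $25,000.

Quentin takes two-fifths of $500,000 = $200,000. The remaining $300,000 passes to the descendants.
No child survives, so the initial division is made at the grandchildren's generation.
The descendants' portion ($300,000) is divided into 12 shares of $25,000: Valentina, Hanna, Soraya, Jessamy, Anna, Ansel, Carmen, Efua, Jovan, Wendel, Ione, and Greta each take $25,000.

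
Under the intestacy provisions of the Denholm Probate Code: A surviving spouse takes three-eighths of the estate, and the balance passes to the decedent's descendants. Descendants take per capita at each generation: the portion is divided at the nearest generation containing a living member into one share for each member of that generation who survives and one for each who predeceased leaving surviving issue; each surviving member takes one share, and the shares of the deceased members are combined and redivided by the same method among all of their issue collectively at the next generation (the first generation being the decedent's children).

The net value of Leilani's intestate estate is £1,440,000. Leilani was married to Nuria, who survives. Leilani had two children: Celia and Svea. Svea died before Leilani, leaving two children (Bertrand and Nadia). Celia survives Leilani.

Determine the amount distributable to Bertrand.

Nuria takes three-eighths of £1,440,000 = £540,000. The remaining £900,000 passes to the descendants.
The descendants' portion (£900,000) is divided at the children's generation into 2 shares of £450,000. Celia takes £450,000. The remaining share for the deceased Svea (£450,000) is carried to the next generation.
That pool (£450,000) is divided at the grandchildren's generation equally among Bertrand and Nadia: £225,000 each.

Bertrand receives £225,000.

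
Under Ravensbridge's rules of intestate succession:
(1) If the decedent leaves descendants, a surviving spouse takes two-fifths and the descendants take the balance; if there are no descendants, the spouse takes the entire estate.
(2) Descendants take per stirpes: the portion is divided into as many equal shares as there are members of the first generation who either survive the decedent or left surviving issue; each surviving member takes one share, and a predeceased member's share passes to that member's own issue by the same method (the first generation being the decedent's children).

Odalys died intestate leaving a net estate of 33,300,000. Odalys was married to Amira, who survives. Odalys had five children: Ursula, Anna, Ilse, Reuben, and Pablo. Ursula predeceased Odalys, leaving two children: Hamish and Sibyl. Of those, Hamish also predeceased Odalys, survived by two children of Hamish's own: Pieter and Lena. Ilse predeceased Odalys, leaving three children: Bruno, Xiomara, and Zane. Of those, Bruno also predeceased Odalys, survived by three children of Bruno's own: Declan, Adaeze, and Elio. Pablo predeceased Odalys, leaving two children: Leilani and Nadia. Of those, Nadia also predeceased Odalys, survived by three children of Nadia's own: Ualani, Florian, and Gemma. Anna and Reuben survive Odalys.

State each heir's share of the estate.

Amira: 13,320,000; Pieter: 999,000; Lena: 999,000; Sibyl: 1,998,000; Anna: 3,996,000; Declan: 444,000; Adaeze: 444,000; Elio: 444,000; Xiomara: 1,332,000; Zane: 1,332,000; Reuben: 3,996,000; Leilani: 1,998,000; Ualani: 666,000; Florian: 666,000; Gemma: 666,000

Amira takes two-fifths of 33,300,000 = 13,320,000. The remaining 19,980,000 passes to the descendants.
The descendants' portion (19,980,000) is divided into 5 shares of 3,996,000: Anna and Reuben each take 3,996,000; Ursula's 3,996,000 share passes to Ursula's issue; Ilse's 3,996,000 share passes to Ilse's issue; Pablo's 3,996,000 share passes to Pablo's issue.
Ursula's share (3,996,000) is divided into 2 shares of 1,998,000: Sibyl takes 1,998,000; Hamish's 1,998,000 share passes to Hamish's issue.
Hamish's share (1,998,000) is divided into 2 shares of 999,000: Pieter and Lena each take 999,000.
Ilse's share (3,996,000) is divided into 3 shares of 1,332,000: Xiomara and Zane each take 1,332,000; Bruno's 1,332,000 share passes to Bruno's issue.
Bruno's share (1,332,000) is divided into 3 shares of 444,000: Declan, Adaeze, and Elio each take 444,000.
Pablo's share (3,996,000) is divided into 2 shares of 1,998,000: Leilani takes 1,998,000; Nadia's 1,998,000 share passes to Nadia's issue.
Nadia's share (1,998,000) is divided into 3 shares of 666,000: Ualani, Florian, and Gemma each take 666,000.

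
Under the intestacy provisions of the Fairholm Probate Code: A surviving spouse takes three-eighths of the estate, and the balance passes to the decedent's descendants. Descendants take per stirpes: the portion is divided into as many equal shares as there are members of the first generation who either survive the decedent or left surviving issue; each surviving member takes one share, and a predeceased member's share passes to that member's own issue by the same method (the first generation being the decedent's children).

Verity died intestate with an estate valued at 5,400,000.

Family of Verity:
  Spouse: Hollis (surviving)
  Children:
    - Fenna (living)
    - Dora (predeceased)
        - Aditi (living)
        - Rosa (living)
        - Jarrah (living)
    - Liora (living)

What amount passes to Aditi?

Aditi receives 375,000.

Hollis takes three-eighths of 5,400,000 = 2,025,000. The remaining 3,375,000 passes to the descendants.
The descendants' portion (3,375,000) is divided into 3 shares of 1,125,000: Fenna and Liora each take 1,125,000; Dora's 1,125,000 share passes to Dora's issue.
Dora's share (1,125,000) is divided into 3 shares of 375,000: Aditi, Rosa, and Jarrah each take 375,000.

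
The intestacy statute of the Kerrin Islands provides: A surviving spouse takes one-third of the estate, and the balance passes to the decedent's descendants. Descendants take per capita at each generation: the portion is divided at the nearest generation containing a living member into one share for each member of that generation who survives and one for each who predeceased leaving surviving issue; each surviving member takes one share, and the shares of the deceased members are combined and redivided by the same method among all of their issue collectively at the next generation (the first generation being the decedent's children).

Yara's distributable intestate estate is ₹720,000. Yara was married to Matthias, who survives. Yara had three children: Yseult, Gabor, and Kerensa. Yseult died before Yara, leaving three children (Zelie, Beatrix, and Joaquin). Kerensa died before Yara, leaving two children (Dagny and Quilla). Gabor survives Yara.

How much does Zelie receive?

Matthias takes one-third of ₹720,000 = ₹240,000. The remaining ₹480,000 passes to the descendants.
The descendants' portion (₹480,000) is divided at the children's generation into 3 shares of ₹160,000. Gabor takes ₹160,000. The 2 shares of the deceased (Yseult and Kerensa) are combined into a pool of ₹320,000.
That pool (₹320,000) is divided at the grandchildren's generation equally among Zelie, Beatrix, Joaquin, Dagny, and Quilla: ₹64,000 each.

Zelie receives ₹64,000.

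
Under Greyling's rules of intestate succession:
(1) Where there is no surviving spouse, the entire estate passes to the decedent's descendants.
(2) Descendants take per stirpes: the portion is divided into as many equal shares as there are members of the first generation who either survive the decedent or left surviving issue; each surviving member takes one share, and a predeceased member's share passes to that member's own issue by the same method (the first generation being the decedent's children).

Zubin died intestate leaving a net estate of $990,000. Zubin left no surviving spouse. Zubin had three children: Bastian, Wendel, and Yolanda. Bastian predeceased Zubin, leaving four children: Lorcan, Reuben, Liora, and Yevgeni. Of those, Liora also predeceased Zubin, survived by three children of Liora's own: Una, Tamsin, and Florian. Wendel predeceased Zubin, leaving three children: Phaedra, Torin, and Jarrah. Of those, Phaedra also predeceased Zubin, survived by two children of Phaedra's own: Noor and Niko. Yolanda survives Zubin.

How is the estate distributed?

Lorcan: $82,500; Reuben: $82,500; Una: $27,500; Tamsin: $27,500; Florian: $27,500; Yevgeni: $82,500; Noor: $55,000; Niko: $55,000; Torin: $110,000; Jarrah: $110,000; Yolanda: $330,000

The entire $990,000 passes to the descendants.
That amount ($990,000) is divided into 3 shares of $330,000: Yolanda takes $330,000; Bastian's $330,000 share passes to Bastian's issue; Wendel's $330,000 share passes to Wendel's issue.
Bastian's share ($330,000) is divided into 4 shares of $82,500: Lorcan, Reuben, and Yevgeni each take $82,500; Liora's $82,500 share passes to Liora's issue.
Liora's share ($82,500) is divided into 3 shares of $27,500: Una, Tamsin, and Florian each take $27,500.
Wendel's share ($330,000) is divided into 3 shares of $110,000: Torin and Jarrah each take $110,000; Phaedra's $110,000 share passes to Phaedra's issue.
Phaedra's share ($110,000) is divided into 2 shares of $55,000: Noor and Niko each take $55,000.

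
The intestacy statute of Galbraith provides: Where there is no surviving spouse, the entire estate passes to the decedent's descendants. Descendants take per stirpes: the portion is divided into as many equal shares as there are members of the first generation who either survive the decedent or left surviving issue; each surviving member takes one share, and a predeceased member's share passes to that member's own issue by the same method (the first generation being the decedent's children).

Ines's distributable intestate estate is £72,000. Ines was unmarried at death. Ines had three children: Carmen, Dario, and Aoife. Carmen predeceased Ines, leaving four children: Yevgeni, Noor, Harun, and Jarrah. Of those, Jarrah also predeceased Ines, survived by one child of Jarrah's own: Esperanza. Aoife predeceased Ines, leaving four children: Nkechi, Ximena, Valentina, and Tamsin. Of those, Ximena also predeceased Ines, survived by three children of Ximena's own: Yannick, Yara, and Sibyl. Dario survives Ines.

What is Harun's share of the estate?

Harun receives £6,000.

The entire £72,000 passes to the descendants.
That amount (£72,000) is divided into 3 shares of £24,000: Dario takes £24,000; Carmen's £24,000 share passes to Carmen's issue; Aoife's £24,000 share passes to Aoife's issue.
Carmen's share (£24,000) is divided into 4 shares of £6,000: Yevgeni, Noor, and Harun each take £6,000; Jarrah's £6,000 share passes to Jarrah's issue.
Jarrah's share (£6,000) passes entirely to Esperanza.
Aoife's share (£24,000) is divided into 4 shares of £6,000: Nkechi, Valentina, and Tamsin each take £6,000; Ximena's £6,000 share passes to Ximena's issue.
Ximena's share (£6,000) is divided into 3 shares of £2,000: Yannick, Yara, and Sibyl each take £2,000.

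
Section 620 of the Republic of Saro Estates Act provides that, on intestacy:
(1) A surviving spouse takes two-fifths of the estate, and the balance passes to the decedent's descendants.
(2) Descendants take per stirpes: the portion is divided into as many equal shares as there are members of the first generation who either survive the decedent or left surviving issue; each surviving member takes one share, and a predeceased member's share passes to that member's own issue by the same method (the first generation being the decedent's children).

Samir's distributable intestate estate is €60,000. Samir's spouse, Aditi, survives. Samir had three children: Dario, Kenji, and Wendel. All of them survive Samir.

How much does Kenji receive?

Kenji receives €12,000.

Aditi takes two-fifths of €60,000 = €24,000. The remaining €36,000 passes to the descendants.
The descendants' portion (€36,000) is divided into 3 shares of €12,000: Dario, Kenji, and Wendel each take €12,000.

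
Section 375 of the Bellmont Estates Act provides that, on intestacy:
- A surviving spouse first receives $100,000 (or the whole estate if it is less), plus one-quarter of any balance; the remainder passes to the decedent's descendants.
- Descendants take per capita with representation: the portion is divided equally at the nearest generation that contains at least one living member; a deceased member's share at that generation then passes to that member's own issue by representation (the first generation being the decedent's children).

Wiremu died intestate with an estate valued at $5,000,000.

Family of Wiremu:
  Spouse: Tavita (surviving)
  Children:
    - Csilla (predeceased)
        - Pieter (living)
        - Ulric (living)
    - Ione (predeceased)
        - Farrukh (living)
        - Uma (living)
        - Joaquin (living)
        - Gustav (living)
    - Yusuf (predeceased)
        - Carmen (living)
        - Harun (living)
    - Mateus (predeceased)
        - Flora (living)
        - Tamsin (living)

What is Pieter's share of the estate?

Tavita first takes $100,000, leaving a balance of $4,900,000. Tavita then takes one-quarter of the balance ($1,225,000), for a total of $1,325,000. The remaining $3,675,000 passes to the descendants.
No child survives, so the initial division is made at the grandchildren's generation.
The descendants' portion ($3,675,000) is divided into 10 shares of $367,500: Pieter, Ulric, Farrukh, Uma, Joaquin, Gustav, Carmen, Harun, Flora, and Tamsin each take $367,500.

Pieter receives $367,500.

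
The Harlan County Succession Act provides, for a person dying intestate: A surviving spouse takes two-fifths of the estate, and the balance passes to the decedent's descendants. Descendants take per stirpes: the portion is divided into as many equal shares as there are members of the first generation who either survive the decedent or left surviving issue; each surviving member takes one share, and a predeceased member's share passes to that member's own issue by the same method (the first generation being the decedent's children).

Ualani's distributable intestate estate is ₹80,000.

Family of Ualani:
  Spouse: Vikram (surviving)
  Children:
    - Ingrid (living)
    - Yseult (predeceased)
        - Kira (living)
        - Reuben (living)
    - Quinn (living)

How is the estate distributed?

Vikram takes two-fifths of ₹80,000 = ₹32,000. The remaining ₹48,000 passes to the descendants.
The descendants' portion (₹48,000) is divided into 3 shares of ₹16,000: Ingrid and Quinn each take ₹16,000; Yseult's ₹16,000 share passes to Yseult's issue.
Yseult's share (₹16,000) is divided into 2 shares of ₹8,000: Kira and Reuben each take ₹8,000.

Vikram: ₹32,000; Ingrid: ₹16,000; Kira: ₹8,000; Reuben: ₹8,000; Quinn: ₹16,000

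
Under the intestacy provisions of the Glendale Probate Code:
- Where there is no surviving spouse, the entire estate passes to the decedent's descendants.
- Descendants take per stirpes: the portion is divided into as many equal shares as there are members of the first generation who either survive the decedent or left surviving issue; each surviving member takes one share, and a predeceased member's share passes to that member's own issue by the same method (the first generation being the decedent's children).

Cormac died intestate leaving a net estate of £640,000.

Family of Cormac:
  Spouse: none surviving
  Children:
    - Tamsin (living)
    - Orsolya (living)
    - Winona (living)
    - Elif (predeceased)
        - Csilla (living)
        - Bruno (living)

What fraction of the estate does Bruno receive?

The entire £640,000 passes to the descendants.
That amount (£640,000) is divided into 4 shares of £160,000: Tamsin, Orsolya, and Winona each take £160,000; Elif's £160,000 share passes to Elif's issue.
Elif's share (£160,000) is divided into 2 shares of £80,000: Csilla and Bruno each take £80,000.

Bruno receives 1/8 of the estate.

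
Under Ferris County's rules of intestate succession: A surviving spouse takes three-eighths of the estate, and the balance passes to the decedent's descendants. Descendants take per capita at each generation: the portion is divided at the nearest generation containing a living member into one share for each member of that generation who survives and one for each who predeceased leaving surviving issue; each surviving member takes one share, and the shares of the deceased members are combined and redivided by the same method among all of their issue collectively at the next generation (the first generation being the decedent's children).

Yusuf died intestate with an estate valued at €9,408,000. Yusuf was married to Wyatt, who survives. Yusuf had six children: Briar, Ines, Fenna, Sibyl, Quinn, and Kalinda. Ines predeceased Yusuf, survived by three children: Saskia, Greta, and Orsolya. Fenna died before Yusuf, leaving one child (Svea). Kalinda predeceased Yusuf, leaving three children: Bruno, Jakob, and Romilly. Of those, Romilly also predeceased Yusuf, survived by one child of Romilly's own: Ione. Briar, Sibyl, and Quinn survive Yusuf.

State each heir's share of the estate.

Wyatt: €3,528,000; Briar: €980,000; Saskia: €420,000; Greta: €420,000; Orsolya: €420,000; Svea: €420,000; Sibyl: €980,000; Quinn: €980,000; Bruno: €420,000; Jakob: €420,000; Ione: €420,000

Wyatt takes three-eighths of €9,408,000 = €3,528,000. The remaining €5,880,000 passes to the descendants.
The descendants' portion (€5,880,000) is divided at the children's generation into 6 shares of €980,000. Briar, Sibyl, and Quinn each take €980,000. The 3 shares of the deceased (Ines, Fenna, and Kalinda) are combined into a pool of €2,940,000.
That pool (€2,940,000) is divided at the grandchildren's generation into 7 shares of €420,000. Saskia, Greta, Orsolya, Svea, Bruno, and Jakob each take €420,000. The remaining share for the deceased Romilly (€420,000) is carried to the next generation.
That pool (€420,000) passes entirely to Ione, the sole taker at the great-grandchildren's generation.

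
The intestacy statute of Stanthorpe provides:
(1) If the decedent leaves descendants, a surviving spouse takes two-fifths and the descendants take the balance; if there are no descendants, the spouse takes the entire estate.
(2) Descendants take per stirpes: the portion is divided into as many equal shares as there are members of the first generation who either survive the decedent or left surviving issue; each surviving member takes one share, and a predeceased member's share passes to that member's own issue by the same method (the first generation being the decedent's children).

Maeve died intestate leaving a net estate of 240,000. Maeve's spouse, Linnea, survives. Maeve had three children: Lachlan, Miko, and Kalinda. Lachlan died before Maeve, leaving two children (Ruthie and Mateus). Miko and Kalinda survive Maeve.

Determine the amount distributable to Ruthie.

Ruthie receives 24,000.

Linnea takes two-fifths of 240,000 = 96,000. The remaining 144,000 passes to the descendants.
The descendants' portion (144,000) is divided into 3 shares of 48,000: Miko and Kalinda each take 48,000; Lachlan's 48,000 share passes to Lachlan's issue.
Lachlan's share (48,000) is divided into 2 shares of 24,000: Ruthie and Mateus each take 24,000.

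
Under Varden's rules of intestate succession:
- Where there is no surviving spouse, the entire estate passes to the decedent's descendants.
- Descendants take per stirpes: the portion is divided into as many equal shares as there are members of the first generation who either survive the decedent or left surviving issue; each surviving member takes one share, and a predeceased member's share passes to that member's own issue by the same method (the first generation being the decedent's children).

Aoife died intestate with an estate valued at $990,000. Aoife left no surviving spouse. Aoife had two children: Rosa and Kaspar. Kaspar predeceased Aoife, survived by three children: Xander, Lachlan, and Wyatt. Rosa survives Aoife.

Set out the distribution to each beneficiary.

The entire $990,000 passes to the descendants.
That amount ($990,000) is divided into 2 shares of $495,000: Rosa takes $495,000; Kaspar's $495,000 share passes to Kaspar's issue.
Kaspar's share ($495,000) is divided into 3 shares of $165,000: Xander, Lachlan, and Wyatt each take $165,000.

Rosa: $495,000; Xander: $165,000; Lachlan: $165,000; Wyatt: $165,000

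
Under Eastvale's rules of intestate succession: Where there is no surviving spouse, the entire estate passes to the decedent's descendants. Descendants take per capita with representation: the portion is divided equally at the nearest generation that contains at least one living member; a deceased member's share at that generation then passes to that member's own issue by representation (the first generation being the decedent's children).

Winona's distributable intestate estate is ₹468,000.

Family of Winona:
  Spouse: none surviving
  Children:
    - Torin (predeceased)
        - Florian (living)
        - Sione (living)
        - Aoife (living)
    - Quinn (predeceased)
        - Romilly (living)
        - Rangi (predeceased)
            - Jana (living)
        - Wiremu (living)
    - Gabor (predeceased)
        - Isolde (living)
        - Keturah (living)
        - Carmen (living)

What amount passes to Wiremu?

Wiremu receives ₹52,000.

The entire ₹468,000 passes to the descendants.
No child survives, so the initial division is made at the grandchildren's generation.
That amount (₹468,000) is divided into 9 shares of ₹52,000: Florian, Sione, Aoife, Romilly, Wiremu, Isolde, Keturah, and Carmen each take ₹52,000; Rangi's ₹52,000 share passes to Rangi's issue.
Rangi's share (₹52,000) passes entirely to Jana.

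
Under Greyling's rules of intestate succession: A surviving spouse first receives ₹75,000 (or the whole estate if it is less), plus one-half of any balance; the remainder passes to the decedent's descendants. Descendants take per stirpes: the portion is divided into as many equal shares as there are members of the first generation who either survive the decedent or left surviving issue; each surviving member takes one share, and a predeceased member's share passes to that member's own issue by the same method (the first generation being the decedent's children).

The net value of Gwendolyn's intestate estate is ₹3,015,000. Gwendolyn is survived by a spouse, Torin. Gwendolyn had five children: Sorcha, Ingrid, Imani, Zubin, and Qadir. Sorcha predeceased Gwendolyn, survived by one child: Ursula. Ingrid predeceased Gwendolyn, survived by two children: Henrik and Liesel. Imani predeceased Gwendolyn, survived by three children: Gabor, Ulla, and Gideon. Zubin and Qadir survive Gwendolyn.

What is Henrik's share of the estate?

Torin first takes ₹75,000, leaving a balance of ₹2,940,000. Torin then takes one-half of the balance (₹1,470,000), for a total of ₹1,545,000. The remaining ₹1,470,000 passes to the descendants.
The descendants' portion (₹1,470,000) is divided into 5 shares of ₹294,000: Zubin and Qadir each take ₹294,000; Sorcha's ₹294,000 share passes to Sorcha's issue; Ingrid's ₹294,000 share passes to Ingrid's issue; Imani's ₹294,000 share passes to Imani's issue.
Sorcha's share (₹294,000) passes entirely to Ursula.
Ingrid's share (₹294,000) is divided into 2 shares of ₹147,000: Henrik and Liesel each take ₹147,000.
Imani's share (₹294,000) is divided into 3 shares of ₹98,000: Gabor, Ulla, and Gideon each take ₹98,000.

Henrik receives ₹147,000.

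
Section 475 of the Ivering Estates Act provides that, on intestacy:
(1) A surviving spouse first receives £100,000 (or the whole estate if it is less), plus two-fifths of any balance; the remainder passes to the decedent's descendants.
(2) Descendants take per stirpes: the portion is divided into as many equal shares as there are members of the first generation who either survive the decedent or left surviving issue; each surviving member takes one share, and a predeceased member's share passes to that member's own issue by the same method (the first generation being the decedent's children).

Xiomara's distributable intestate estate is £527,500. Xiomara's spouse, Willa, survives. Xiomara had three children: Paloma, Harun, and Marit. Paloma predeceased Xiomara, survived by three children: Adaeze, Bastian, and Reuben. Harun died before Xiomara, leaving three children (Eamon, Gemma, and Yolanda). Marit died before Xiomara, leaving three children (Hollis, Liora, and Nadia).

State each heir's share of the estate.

Willa: £271,000; Adaeze: £28,500; Bastian: £28,500; Reuben: £28,500; Eamon: £28,500; Gemma: £28,500; Yolanda: £28,500; Hollis: £28,500; Liora: £28,500; Nadia: £28,500

Willa first takes £100,000, leaving a balance of £427,500. Willa then takes two-fifths of the balance (£171,000), for a total of £271,000. The remaining £256,500 passes to the descendants.
The descendants' portion (£256,500) is divided into 3 shares of £85,500: Paloma's £85,500 share passes to Paloma's issue; Harun's £85,500 share passes to Harun's issue; Marit's £85,500 share passes to Marit's issue.
Paloma's share (£85,500) is divided into 3 shares of £28,500: Adaeze, Bastian, and Reuben each take £28,500.
Harun's share (£85,500) is divided into 3 shares of £28,500: Eamon, Gemma, and Yolanda each take £28,500.
Marit's share (£85,500) is divided into 3 shares of £28,500: Hollis, Liora, and Nadia each take £28,500.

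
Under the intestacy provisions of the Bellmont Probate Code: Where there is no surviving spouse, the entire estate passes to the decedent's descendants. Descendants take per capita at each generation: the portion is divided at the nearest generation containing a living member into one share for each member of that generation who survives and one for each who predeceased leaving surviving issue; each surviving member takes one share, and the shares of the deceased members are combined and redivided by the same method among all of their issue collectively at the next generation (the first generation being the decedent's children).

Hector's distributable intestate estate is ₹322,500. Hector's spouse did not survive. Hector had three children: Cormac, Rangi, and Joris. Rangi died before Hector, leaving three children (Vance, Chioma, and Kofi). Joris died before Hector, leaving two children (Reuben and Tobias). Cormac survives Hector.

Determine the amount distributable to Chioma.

The entire ₹322,500 passes to the descendants.
That amount (₹322,500) is divided at the children's generation into 3 shares of ₹107,500. Cormac takes ₹107,500. The 2 shares of the deceased (Rangi and Joris) are combined into a pool of ₹215,000.
That pool (₹215,000) is divided at the grandchildren's generation equally among Vance, Chioma, Kofi, Reuben, and Tobias: ₹43,000 each.

Chioma receives ₹43,000.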